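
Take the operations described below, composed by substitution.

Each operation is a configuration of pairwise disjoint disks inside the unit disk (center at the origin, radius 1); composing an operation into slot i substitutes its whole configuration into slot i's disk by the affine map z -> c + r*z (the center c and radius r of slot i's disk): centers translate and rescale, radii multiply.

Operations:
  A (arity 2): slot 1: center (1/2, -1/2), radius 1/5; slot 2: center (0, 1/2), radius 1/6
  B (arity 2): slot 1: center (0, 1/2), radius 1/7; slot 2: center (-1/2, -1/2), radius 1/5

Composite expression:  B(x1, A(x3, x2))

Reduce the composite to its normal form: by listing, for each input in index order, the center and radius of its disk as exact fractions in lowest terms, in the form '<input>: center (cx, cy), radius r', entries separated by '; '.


x1: center (0, 1/2), radius 1/7; x2: center (-1/2, -2/5), radius 1/30; x3: center (-2/5, -3/5), radius 1/25


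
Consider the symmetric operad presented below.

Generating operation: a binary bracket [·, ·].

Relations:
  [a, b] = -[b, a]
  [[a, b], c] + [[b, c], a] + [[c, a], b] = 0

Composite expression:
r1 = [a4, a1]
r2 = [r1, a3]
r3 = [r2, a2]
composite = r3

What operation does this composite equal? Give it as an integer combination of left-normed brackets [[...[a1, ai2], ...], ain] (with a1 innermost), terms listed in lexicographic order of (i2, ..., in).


Left-normed coefficients sit on the a1-initial expansion words.
Composite bracket: [[[a4, a1], a3], a2]
Expanding via [a, b] = ab - ba: 8 signed words (2^3 = 8).
Words beginning with a1 determine it all:
  from a1a4a3a2, sign -1: term -[[[a1, a4], a3], a2]

-[[[a1, a4], a3], a2]


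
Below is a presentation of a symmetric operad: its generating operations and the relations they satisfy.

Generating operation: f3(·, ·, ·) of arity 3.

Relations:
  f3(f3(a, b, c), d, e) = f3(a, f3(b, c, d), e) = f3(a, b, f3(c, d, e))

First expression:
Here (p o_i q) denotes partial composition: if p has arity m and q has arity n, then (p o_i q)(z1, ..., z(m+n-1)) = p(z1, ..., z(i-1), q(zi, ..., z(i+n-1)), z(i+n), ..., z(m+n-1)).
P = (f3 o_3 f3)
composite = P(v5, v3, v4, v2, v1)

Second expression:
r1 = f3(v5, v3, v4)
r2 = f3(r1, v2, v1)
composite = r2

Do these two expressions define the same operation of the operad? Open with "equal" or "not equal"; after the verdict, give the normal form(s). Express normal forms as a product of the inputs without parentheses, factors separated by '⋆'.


equal — both sides give v5 ⋆ v3 ⋆ v4 ⋆ v2 ⋆ v1


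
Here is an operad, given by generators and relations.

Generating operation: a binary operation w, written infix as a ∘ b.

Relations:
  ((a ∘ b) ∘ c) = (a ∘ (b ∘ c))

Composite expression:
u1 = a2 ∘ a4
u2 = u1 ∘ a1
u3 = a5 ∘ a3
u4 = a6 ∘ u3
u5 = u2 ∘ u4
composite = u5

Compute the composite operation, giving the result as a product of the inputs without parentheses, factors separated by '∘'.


a2 ∘ a4 ∘ a1 ∘ a6 ∘ a5 ∘ a3


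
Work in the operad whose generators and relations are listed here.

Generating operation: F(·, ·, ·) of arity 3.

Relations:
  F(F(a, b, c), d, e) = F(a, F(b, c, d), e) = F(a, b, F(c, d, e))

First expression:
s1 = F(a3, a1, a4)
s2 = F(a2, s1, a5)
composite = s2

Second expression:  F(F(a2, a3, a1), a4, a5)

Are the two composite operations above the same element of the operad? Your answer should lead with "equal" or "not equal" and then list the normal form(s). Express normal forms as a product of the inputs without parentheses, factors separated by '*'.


equal: each reduces to a2 * a3 * a1 * a4 * a5


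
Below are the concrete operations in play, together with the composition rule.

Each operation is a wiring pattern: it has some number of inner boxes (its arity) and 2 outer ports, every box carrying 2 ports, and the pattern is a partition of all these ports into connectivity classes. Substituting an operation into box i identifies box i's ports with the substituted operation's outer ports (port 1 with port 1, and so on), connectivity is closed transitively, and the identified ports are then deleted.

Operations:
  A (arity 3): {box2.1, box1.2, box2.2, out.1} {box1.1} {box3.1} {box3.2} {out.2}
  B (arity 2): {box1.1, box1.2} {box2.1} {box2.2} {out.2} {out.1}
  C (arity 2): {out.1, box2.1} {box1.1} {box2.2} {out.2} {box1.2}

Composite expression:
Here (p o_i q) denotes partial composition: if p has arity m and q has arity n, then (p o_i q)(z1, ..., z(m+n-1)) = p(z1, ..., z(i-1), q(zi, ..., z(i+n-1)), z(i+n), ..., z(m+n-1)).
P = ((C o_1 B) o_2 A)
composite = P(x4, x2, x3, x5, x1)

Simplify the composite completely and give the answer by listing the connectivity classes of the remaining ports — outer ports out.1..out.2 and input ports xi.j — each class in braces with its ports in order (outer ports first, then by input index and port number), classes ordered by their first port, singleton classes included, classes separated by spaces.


Treat the ports identified at C as solder joints: merge, then drop.
stage A: inputs (x2, x3, x5), connectivity {out.1, x2.2, x3.1, x3.2} {out.2} {x2.1} {x5.1} {x5.2}, out.j its boundary
stage B: inputs (x4, x2, x3, x5), connectivity {out.1} {out.2} {x2.1} {x2.2, x3.1, x3.2} {x4.1, x4.2} {x5.1} {x5.2}, out.j its boundary
stage C: inputs (x4, x2, x3, x5, x1), connectivity {out.1, x1.1} {out.2} {x1.2} {x2.1} {x2.2, x3.1, x3.2} {x4.1, x4.2} {x5.1} {x5.2}, out.j its boundary

{out.1, x1.1} {out.2} {x1.2} {x2.1} {x2.2, x3.1, x3.2} {x4.1, x4.2} {x5.1} {x5.2}


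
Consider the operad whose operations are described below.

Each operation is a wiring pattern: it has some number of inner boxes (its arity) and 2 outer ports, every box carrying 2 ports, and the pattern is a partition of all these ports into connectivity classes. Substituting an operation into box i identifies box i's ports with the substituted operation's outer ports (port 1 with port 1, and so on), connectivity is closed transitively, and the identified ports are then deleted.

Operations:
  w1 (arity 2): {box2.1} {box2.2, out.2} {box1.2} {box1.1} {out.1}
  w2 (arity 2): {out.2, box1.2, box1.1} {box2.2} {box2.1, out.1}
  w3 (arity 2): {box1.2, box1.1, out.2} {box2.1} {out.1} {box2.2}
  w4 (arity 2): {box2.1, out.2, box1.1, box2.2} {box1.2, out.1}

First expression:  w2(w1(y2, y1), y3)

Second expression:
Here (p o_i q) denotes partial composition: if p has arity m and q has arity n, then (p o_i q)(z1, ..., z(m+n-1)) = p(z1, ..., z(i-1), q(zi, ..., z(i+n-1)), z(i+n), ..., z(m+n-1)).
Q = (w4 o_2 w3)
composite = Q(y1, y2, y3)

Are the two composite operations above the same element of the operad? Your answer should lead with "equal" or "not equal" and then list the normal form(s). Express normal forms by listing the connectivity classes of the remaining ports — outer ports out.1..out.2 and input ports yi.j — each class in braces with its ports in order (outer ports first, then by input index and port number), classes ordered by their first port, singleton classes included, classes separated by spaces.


In normal form, the first expression is {out.1, y3.1} {out.2, y1.2} {y1.1} {y2.1} {y2.2} {y3.2}
In normal form, the second expression is {out.1, y1.2} {out.2, y1.1, y2.1, y2.2} {y3.1} {y3.2}
No match — not equal.

not equal; first: {out.1, y3.1} {out.2, y1.2} {y1.1} {y2.1} {y2.2} {y3.2}; second: {out.1, y1.2} {out.2, y1.1, y2.1, y2.2} {y3.1} {y3.2}


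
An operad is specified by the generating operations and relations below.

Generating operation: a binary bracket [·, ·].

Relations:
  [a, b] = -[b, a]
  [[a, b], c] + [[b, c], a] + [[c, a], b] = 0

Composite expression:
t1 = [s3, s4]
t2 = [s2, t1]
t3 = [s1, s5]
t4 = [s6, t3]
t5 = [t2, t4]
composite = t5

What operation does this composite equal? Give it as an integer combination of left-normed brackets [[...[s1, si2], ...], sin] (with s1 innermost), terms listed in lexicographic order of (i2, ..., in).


[[[[[s1, s5], s6], s2], s3], s4] - [[[[[s1, s5], s6], s2], s4], s3] - [[[[[s1, s5], s6], s3], s4], s2] + [[[[[s1, s5], s6], s4], s3], s2]

In the tensor algebra, words opening s1 carry the s1-anchored form.
Composite bracket: [[s2, [s3, s4]], [s6, [s1, s5]]]
Full expansion: 32 signed words from ab - ba (2^5 = 32).
Keep just the words that open with s1:
  s1s5s6s2s3s4 (sign +1) contributes +[[[[[s1, s5], s6], s2], s3], s4]
  s1s5s6s2s4s3 (sign -1) contributes -[[[[[s1, s5], s6], s2], s4], s3]
  s1s5s6s3s4s2 (sign -1) contributes -[[[[[s1, s5], s6], s3], s4], s2]
  s1s5s6s4s3s2 (sign +1) contributes +[[[[[s1, s5], s6], s4], s3], s2]


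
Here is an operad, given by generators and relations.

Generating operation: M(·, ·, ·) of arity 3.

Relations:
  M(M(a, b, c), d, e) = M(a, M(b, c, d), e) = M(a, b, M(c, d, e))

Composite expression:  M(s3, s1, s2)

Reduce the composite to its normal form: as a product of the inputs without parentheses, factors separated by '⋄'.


Associativity of M dissolves the nesting; only the s-input order survives.
M(s3, s1, s2) flattens to s3 ⋄ s1 ⋄ s2

s3 ⋄ s1 ⋄ s2


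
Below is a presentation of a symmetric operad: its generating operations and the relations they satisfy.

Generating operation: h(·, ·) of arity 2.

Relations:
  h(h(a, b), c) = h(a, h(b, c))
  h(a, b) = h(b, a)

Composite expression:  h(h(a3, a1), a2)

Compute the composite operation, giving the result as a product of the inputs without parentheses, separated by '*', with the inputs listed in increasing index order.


a1 * a2 * a3

Any arrangement under h is one operation, so sort the a-inputs.
h(a3, a1) reduces to a3 * a1
h(h(a3, a1), a2) reduces to a3 * a1 * a2
rearranged into index order: a1 * a2 * a3


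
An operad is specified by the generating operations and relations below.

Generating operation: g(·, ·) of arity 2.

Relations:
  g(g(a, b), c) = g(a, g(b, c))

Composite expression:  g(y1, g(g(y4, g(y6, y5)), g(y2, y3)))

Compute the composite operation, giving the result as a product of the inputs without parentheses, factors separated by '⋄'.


Under associativity of g, the answer is the y's in reading order.
g(y6, y5) unparenthesizes to y6 ⋄ y5
g(y4, g(y6, y5)) unparenthesizes to y4 ⋄ y6 ⋄ y5
g(y2, y3) unparenthesizes to y2 ⋄ y3
g(g(y4, g(y6, y5)), g(y2, y3)) unparenthesizes to y4 ⋄ y6 ⋄ y5 ⋄ y2 ⋄ y3
g(y1, g(g(y4, g(y6, y5)), g(y2, y3))) unparenthesizes to y1 ⋄ y4 ⋄ y6 ⋄ y5 ⋄ y2 ⋄ y3

y1 ⋄ y4 ⋄ y6 ⋄ y5 ⋄ y2 ⋄ y3


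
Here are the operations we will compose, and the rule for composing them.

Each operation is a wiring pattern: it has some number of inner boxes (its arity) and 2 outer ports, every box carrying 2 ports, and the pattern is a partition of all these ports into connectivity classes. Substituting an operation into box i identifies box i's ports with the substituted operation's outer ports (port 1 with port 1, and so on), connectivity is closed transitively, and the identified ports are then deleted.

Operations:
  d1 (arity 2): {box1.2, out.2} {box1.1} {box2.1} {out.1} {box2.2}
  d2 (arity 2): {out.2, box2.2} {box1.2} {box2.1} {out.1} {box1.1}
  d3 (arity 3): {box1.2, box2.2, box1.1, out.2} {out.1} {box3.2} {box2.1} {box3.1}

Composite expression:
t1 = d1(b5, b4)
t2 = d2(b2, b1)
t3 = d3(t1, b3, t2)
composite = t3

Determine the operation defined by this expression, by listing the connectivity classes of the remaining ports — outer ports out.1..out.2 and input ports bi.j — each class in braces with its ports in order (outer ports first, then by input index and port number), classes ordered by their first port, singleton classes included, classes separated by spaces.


{out.1} {out.2, b3.2, b5.2} {b1.1} {b1.2} {b2.1} {b2.2} {b3.1} {b4.1} {b4.2} {b5.1}

Treat the ports identified at d3 as solder joints: merge, then drop.
d1 over (b5, b4) gives {out.1} {out.2, b5.2} {b4.1} {b4.2} {b5.1}, out.j being that stage's outer ports
d2 over (b2, b1) gives {out.1} {out.2, b1.2} {b1.1} {b2.1} {b2.2}, out.j being that stage's outer ports
d3 over (b5, b4, b3, b2, b1) gives {out.1} {out.2, b3.2, b5.2} {b1.1} {b1.2} {b2.1} {b2.2} {b3.1} {b4.1} {b4.2} {b5.1}, out.j being that stage's outer ports


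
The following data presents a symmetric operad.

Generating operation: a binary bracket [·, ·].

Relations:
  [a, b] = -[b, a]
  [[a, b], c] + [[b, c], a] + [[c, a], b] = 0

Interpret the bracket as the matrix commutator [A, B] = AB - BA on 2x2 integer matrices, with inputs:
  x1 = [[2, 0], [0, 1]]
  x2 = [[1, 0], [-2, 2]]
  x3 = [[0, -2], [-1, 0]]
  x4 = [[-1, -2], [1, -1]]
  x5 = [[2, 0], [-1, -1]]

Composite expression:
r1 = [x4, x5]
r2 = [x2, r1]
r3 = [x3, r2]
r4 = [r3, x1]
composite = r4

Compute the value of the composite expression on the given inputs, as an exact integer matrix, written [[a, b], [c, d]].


[x4, x5] = [[2, 6], [3, -2]]
[x2, [x4, x5]] = [[12, -6], [-5, -12]]
[x3, [x2, [x4, x5]]] = [[4, 48], [-24, -4]]
[[x3, [x2, [x4, x5]]], x1] = [[0, -48], [-24, 0]]

[[0, -48], [-24, 0]]


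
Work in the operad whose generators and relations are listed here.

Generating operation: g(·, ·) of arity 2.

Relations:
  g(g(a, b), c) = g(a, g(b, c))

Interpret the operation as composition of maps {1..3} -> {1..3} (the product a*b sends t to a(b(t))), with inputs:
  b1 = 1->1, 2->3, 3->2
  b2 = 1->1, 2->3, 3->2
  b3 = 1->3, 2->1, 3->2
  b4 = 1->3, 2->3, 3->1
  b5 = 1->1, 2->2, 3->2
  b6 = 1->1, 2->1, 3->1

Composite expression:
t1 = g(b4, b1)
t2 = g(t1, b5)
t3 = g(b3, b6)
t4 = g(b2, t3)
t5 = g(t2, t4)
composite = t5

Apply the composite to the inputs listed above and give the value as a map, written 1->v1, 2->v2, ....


1->1, 2->1, 3->1

g(b4, b1) = 1->3, 2->1, 3->3
g(g(b4, b1), b5) = 1->3, 2->1, 3->1
g(b3, b6) = 1->3, 2->3, 3->3
g(b2, g(b3, b6)) = 1->2, 2->2, 3->2
g(g(g(b4, b1), b5), g(b2, g(b3, b6))) = 1->1, 2->1, 3->1


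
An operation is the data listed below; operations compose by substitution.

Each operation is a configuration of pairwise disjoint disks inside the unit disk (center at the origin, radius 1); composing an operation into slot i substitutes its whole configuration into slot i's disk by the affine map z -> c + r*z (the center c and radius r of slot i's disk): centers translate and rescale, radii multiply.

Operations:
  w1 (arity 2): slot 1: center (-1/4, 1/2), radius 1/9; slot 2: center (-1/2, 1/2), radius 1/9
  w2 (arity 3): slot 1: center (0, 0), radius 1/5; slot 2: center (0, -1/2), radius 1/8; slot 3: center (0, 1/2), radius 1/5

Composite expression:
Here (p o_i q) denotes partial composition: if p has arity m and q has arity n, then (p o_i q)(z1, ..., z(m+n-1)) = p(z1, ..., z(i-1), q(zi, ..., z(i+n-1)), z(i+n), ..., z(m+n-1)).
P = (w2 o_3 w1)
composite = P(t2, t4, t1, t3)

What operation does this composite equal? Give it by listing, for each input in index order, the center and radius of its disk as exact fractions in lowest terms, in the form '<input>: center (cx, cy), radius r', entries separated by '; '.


t1: center (-1/20, 3/5), radius 1/45; t2: center (0, 0), radius 1/5; t3: center (-1/10, 3/5), radius 1/45; t4: center (0, -1/2), radius 1/8

Each t-disk chains the slot maps above it in w2; radii multiply.
input t2: composing its 1 substitution step yields center (0, 0), radius 1/5
input t4: composing its 1 substitution step yields center (0, -1/2), radius 1/8
input t1: composing its 2 substitution steps yields center (-1/20, 3/5), radius 1/45
input t3: composing its 2 substitution steps yields center (-1/10, 3/5), radius 1/45


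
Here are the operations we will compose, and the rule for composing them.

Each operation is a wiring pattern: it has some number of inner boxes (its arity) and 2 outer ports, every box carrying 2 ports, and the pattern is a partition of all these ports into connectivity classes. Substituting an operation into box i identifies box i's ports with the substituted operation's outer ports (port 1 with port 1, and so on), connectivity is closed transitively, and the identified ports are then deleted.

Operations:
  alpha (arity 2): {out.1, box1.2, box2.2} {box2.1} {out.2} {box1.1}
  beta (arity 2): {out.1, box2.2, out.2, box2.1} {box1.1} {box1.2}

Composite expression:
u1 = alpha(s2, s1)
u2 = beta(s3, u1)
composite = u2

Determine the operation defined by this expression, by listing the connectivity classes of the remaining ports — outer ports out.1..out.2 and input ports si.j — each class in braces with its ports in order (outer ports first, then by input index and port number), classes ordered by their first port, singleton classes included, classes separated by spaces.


{out.1, out.2, s1.2, s2.2} {s1.1} {s2.1} {s3.1} {s3.2}

Treat the ports identified at beta as solder joints: merge, then drop.
stage alpha: inputs (s2, s1), connectivity {out.1, s1.2, s2.2} {out.2} {s1.1} {s2.1}, out.j its boundary
stage beta: inputs (s3, s2, s1), connectivity {out.1, out.2, s1.2, s2.2} {s1.1} {s2.1} {s3.1} {s3.2}, out.j its boundary


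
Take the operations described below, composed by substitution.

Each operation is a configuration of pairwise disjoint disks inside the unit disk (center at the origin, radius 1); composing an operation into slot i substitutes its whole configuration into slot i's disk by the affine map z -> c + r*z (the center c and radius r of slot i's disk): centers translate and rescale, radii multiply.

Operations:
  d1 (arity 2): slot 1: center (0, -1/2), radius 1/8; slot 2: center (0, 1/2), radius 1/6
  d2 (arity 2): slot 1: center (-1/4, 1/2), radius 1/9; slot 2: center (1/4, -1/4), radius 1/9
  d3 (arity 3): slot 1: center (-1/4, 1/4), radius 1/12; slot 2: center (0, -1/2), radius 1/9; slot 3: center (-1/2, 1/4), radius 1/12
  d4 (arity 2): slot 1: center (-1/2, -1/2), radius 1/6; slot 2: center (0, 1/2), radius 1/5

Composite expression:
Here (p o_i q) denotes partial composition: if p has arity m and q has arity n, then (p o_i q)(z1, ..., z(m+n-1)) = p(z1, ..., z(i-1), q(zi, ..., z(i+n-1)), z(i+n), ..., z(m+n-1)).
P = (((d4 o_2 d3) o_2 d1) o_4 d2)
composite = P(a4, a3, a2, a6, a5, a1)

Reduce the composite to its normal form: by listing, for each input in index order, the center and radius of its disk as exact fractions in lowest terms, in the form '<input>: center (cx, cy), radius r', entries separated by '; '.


a1: center (-1/10, 11/20), radius 1/60; a2: center (-1/20, 67/120), radius 1/360; a3: center (-1/20, 13/24), radius 1/480; a4: center (-1/2, -1/2), radius 1/6; a5: center (1/180, 71/180), radius 1/405; a6: center (-1/180, 37/90), radius 1/405

Each a-disk chains the slot maps above it in d4; radii multiply.
tracing a4 down its 1-map path: center (-1/2, -1/2), radius 1/6
tracing a3 down its 3-map path: center (-1/20, 13/24), radius 1/480
tracing a2 down its 3-map path: center (-1/20, 67/120), radius 1/360
tracing a6 down its 3-map path: center (-1/180, 37/90), radius 1/405
tracing a5 down its 3-map path: center (1/180, 71/180), radius 1/405
tracing a1 down its 2-map path: center (-1/10, 11/20), radius 1/60


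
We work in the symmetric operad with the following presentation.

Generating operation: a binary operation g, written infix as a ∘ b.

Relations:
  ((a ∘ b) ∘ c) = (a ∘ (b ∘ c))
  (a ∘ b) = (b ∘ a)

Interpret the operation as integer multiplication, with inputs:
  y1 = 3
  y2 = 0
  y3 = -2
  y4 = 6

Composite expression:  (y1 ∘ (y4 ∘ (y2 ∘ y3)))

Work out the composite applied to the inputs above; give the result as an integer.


0

(y2 ∘ y3) = 0
(y4 ∘ (y2 ∘ y3)) = 0
(y1 ∘ (y4 ∘ (y2 ∘ y3))) = 0


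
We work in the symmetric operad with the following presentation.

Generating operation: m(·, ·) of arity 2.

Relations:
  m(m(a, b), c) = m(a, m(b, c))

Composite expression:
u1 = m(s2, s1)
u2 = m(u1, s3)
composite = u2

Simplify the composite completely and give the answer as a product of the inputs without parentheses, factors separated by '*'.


Associativity of m dissolves the nesting; only the s-input order survives.
m(s2, s1) unparenthesizes to s2 * s1
m(m(s2, s1), s3) unparenthesizes to s2 * s1 * s3

s2 * s1 * s3


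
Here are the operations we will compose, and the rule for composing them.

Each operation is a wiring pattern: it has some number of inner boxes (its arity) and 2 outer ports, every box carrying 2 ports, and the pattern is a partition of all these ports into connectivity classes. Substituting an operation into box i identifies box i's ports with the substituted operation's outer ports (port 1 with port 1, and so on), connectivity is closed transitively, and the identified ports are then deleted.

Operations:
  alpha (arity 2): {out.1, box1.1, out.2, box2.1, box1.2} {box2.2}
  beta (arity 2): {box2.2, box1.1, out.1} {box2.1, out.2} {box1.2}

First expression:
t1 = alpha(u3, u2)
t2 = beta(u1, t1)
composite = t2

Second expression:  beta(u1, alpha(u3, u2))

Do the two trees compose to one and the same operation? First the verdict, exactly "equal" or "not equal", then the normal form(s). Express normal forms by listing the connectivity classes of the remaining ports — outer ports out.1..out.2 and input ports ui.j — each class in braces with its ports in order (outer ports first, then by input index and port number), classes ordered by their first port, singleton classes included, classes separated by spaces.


Normal form of the first expression: {out.1, out.2, u1.1, u2.1, u3.1, u3.2} {u1.2} {u2.2}
Normal form of the second expression: {out.1, out.2, u1.1, u2.1, u3.1, u3.2} {u1.2} {u2.2}
One common form — equal.

equal: each reduces to {out.1, out.2, u1.1, u2.1, u3.1, u3.2} {u1.2} {u2.2}


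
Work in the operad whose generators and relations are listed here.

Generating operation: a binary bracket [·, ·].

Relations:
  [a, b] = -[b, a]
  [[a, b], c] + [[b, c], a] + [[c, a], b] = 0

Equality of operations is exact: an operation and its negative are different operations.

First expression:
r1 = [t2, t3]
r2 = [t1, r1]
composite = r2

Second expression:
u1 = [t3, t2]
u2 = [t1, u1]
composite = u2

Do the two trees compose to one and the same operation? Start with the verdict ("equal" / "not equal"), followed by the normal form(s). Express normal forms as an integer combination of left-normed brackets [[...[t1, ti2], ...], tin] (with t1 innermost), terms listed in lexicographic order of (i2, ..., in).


The first expression, normalized: [[t1, t2], t3] - [[t1, t3], t2]
The second expression, normalized: -[[t1, t2], t3] + [[t1, t3], t2]
They disagree, so not equal.

not equal; the first gives [[t1, t2], t3] - [[t1, t3], t2] and the second -[[t1, t2], t3] + [[t1, t3], t2]


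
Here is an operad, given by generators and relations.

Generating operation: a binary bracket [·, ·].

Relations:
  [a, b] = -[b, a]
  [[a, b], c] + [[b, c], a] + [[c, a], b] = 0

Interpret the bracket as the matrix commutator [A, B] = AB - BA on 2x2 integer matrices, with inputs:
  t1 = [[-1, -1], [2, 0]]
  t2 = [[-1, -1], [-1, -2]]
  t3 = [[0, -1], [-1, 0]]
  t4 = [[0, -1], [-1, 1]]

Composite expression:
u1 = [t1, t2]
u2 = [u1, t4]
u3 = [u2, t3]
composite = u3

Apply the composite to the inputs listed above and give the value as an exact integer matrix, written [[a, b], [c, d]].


[[9, 2], [-2, -9]]

[t1, t2] = [[3, 2], [1, -3]]
[[t1, t2], t4] = [[-1, -4], [5, 1]]
[[[t1, t2], t4], t3] = [[9, 2], [-2, -9]]


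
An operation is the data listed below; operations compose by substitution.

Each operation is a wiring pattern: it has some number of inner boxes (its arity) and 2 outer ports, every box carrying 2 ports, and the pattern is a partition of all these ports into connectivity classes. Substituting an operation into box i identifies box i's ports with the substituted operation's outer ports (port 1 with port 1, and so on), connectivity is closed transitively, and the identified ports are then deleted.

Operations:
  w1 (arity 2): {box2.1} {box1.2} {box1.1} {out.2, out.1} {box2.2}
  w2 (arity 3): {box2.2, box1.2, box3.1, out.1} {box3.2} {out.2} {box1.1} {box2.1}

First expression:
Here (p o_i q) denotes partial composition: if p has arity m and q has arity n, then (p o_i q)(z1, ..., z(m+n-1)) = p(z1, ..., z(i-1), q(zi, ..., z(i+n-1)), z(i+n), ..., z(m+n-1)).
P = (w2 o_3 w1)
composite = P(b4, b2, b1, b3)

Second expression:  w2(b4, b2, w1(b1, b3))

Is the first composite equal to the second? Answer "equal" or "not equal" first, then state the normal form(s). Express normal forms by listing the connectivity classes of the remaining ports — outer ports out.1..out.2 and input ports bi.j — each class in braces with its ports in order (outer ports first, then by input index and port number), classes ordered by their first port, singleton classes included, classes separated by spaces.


equal: each reduces to {out.1, b2.2, b4.2} {out.2} {b1.1} {b1.2} {b2.1} {b3.1} {b3.2} {b4.1}


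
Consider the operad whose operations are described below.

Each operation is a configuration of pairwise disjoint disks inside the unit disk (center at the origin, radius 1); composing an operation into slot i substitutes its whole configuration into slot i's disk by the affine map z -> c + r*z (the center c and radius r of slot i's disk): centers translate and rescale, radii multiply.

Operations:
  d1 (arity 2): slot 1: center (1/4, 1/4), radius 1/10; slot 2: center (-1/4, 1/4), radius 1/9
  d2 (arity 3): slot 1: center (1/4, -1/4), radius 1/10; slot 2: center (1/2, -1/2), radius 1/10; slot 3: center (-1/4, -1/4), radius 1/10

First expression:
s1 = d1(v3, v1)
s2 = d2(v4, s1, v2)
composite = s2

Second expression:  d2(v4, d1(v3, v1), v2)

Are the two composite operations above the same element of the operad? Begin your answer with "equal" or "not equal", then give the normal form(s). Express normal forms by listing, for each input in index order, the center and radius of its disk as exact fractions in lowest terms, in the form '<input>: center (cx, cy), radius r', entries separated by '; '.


equal; the common form is v1: center (19/40, -19/40), radius 1/90; v2: center (-1/4, -1/4), radius 1/10; v3: center (21/40, -19/40), radius 1/100; v4: center (1/4, -1/4), radius 1/10


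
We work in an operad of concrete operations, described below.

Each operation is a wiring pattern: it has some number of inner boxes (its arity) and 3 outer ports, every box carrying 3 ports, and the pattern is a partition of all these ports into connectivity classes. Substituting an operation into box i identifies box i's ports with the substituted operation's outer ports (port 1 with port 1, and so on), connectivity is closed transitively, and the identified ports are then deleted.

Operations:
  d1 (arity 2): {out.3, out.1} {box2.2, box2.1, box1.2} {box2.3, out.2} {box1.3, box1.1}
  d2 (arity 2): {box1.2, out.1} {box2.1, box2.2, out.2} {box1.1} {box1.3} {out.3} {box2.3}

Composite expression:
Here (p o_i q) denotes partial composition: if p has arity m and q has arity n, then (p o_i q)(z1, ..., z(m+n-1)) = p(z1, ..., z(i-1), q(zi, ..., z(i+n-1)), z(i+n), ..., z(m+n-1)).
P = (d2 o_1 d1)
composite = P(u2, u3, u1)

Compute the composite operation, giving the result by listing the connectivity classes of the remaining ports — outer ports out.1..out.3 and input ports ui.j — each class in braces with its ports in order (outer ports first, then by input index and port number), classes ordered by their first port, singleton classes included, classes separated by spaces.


{out.1, u3.3} {out.2, u1.1, u1.2} {out.3} {u1.3} {u2.1, u2.3} {u2.2, u3.1, u3.2}


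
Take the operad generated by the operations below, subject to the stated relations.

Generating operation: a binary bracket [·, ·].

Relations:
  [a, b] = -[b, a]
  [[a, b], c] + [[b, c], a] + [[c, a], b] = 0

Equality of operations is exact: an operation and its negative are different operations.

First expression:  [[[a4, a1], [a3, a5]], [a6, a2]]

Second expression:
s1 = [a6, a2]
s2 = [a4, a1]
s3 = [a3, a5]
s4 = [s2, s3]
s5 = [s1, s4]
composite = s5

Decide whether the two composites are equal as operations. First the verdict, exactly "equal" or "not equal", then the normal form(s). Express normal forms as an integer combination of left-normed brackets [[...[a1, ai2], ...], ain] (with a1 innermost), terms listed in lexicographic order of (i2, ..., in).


not equal; first: [[[[[a1, a4], a3], a5], a2], a6] - [[[[[a1, a4], a3], a5], a6], a2] - [[[[[a1, a4], a5], a3], a2], a6] + [[[[[a1, a4], a5], a3], a6], a2]; second: -[[[[[a1, a4], a3], a5], a2], a6] + [[[[[a1, a4], a3], a5], a6], a2] + [[[[[a1, a4], a5], a3], a2], a6] - [[[[[a1, a4], a5], a3], a6], a2]

The first expression, normalized: [[[[[a1, a4], a3], a5], a2], a6] - [[[[[a1, a4], a3], a5], a6], a2] - [[[[[a1, a4], a5], a3], a2], a6] + [[[[[a1, a4], a5], a3], a6], a2]
The second expression, normalized: -[[[[[a1, a4], a3], a5], a2], a6] + [[[[[a1, a4], a3], a5], a6], a2] + [[[[[a1, a4], a5], a3], a2], a6] - [[[[[a1, a4], a5], a3], a6], a2]
The forms do not match — not equal.


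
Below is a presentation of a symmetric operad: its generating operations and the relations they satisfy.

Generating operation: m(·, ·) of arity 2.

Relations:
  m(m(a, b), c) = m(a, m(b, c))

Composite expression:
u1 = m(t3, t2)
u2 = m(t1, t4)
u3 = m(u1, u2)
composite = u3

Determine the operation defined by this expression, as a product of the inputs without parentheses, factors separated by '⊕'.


Associativity of m dissolves the nesting; only the t-input order survives.
m(t3, t2) reduces to t3 ⊕ t2
m(t1, t4) reduces to t1 ⊕ t4
m(m(t3, t2), m(t1, t4)) reduces to t3 ⊕ t2 ⊕ t1 ⊕ t4

t3 ⊕ t2 ⊕ t1 ⊕ t4


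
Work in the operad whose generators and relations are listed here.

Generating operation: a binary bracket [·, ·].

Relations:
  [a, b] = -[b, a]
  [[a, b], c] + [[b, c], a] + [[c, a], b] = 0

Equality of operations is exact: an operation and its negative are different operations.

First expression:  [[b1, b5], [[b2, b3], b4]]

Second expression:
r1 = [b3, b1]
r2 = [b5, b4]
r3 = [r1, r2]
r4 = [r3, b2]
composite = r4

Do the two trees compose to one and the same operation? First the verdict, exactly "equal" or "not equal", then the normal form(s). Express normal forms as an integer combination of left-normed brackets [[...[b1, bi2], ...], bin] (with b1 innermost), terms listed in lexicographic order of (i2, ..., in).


not equal; the first gives [[[[b1, b5], b2], b3], b4] - [[[[b1, b5], b3], b2], b4] - [[[[b1, b5], b4], b2], b3] + [[[[b1, b5], b4], b3], b2] and the second [[[[b1, b3], b4], b5], b2] - [[[[b1, b3], b5], b4], b2]

Reducing the first expression gives [[[[b1, b5], b2], b3], b4] - [[[[b1, b5], b3], b2], b4] - [[[[b1, b5], b4], b2], b3] + [[[[b1, b5], b4], b3], b2]
Reducing the second expression gives [[[[b1, b3], b4], b5], b2] - [[[[b1, b3], b5], b4], b2]
The normal forms differ: not equal.


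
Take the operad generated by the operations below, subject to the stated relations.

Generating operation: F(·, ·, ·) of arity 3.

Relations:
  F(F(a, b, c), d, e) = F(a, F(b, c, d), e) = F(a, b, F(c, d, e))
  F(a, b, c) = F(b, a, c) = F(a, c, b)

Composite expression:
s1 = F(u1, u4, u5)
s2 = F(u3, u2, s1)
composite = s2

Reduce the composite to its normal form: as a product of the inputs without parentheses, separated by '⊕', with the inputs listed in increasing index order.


u1 ⊕ u2 ⊕ u3 ⊕ u4 ⊕ u5

With F associative and commutative, the u-input set is all that matters.
F(u1, u4, u5) flattens to u1 ⊕ u4 ⊕ u5
F(u3, u2, F(u1, u4, u5)) flattens to u3 ⊕ u2 ⊕ u1 ⊕ u4 ⊕ u5
sorting the factors by input index: u1 ⊕ u2 ⊕ u3 ⊕ u4 ⊕ u5


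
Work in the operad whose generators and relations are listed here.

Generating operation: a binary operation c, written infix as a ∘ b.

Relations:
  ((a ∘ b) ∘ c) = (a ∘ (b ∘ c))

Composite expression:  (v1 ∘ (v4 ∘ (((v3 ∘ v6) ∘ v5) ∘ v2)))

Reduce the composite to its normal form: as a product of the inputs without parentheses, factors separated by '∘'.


v1 ∘ v4 ∘ v3 ∘ v6 ∘ v5 ∘ v2


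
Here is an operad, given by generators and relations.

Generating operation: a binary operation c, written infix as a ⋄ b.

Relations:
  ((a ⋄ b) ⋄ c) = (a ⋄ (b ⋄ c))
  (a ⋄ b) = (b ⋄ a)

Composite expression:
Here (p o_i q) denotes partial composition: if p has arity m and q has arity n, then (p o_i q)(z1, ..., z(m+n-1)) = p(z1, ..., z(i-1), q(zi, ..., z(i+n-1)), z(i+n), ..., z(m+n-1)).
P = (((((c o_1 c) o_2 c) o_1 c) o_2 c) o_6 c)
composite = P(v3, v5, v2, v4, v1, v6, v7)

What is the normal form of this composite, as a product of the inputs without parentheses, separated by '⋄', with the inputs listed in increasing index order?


Any arrangement under c is one operation, so sort the v-inputs.
(v5 ⋄ v2) reduces to v5 ⋄ v2
(v3 ⋄ (v5 ⋄ v2)) reduces to v3 ⋄ v5 ⋄ v2
(v4 ⋄ v1) reduces to v4 ⋄ v1
((v3 ⋄ (v5 ⋄ v2)) ⋄ (v4 ⋄ v1)) reduces to v3 ⋄ v5 ⋄ v2 ⋄ v4 ⋄ v1
(v6 ⋄ v7) reduces to v6 ⋄ v7
(((v3 ⋄ (v5 ⋄ v2)) ⋄ (v4 ⋄ v1)) ⋄ (v6 ⋄ v7)) reduces to v3 ⋄ v5 ⋄ v2 ⋄ v4 ⋄ v1 ⋄ v6 ⋄ v7
commutativity sorts the factors: v1 ⋄ v2 ⋄ v3 ⋄ v4 ⋄ v5 ⋄ v6 ⋄ v7

v1 ⋄ v2 ⋄ v3 ⋄ v4 ⋄ v5 ⋄ v6 ⋄ v7


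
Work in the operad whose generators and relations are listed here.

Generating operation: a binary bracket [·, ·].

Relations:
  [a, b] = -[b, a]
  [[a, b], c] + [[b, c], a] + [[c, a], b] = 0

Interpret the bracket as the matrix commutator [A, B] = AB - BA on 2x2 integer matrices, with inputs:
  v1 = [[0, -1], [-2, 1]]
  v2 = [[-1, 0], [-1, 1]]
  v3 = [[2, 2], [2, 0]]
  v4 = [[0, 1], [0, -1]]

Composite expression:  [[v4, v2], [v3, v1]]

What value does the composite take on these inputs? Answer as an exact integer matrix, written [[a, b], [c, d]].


[[4, 8], [0, -4]]


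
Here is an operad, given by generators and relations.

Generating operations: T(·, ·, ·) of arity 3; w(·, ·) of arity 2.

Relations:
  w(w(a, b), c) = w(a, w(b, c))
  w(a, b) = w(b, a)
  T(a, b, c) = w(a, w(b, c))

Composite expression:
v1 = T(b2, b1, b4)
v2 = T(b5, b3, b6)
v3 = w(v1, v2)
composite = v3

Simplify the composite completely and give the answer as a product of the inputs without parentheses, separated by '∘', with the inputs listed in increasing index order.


b1 ∘ b2 ∘ b3 ∘ b4 ∘ b5 ∘ b6


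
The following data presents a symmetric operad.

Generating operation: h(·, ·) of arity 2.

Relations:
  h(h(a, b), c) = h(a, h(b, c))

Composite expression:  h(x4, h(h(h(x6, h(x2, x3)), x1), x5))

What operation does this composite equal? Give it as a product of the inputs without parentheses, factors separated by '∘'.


x4 ∘ x6 ∘ x2 ∘ x3 ∘ x1 ∘ x5

The h-tree's shape is irrelevant; the x-reading-order decides.
h(x2, x3) linearizes to x2 ∘ x3
h(x6, h(x2, x3)) linearizes to x6 ∘ x2 ∘ x3
h(h(x6, h(x2, x3)), x1) linearizes to x6 ∘ x2 ∘ x3 ∘ x1
h(h(h(x6, h(x2, x3)), x1), x5) linearizes to x6 ∘ x2 ∘ x3 ∘ x1 ∘ x5
h(x4, h(h(h(x6, h(x2, x3)), x1), x5)) linearizes to x4 ∘ x6 ∘ x2 ∘ x3 ∘ x1 ∘ x5


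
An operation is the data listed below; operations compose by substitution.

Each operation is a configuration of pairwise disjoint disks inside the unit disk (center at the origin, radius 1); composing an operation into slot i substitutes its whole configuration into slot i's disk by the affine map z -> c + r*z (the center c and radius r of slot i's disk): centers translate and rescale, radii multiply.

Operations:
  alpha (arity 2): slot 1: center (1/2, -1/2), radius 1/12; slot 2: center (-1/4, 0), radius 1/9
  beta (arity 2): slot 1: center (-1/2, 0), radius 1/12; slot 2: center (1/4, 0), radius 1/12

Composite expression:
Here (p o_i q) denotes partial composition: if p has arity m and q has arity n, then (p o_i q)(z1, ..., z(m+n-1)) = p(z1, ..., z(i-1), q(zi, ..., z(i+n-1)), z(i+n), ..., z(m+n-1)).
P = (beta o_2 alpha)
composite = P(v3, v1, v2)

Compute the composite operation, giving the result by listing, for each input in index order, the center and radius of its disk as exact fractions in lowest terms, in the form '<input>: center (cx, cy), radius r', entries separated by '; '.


Affine substitution under beta: radii multiply and v-centers shift.
for v3, the 1-step affine chain lands on center (-1/2, 0), radius 1/12
for v1, the 2-step affine chain lands on center (7/24, -1/24), radius 1/144
for v2, the 2-step affine chain lands on center (11/48, 0), radius 1/108

v1: center (7/24, -1/24), radius 1/144; v2: center (11/48, 0), radius 1/108; v3: center (-1/2, 0), radius 1/12


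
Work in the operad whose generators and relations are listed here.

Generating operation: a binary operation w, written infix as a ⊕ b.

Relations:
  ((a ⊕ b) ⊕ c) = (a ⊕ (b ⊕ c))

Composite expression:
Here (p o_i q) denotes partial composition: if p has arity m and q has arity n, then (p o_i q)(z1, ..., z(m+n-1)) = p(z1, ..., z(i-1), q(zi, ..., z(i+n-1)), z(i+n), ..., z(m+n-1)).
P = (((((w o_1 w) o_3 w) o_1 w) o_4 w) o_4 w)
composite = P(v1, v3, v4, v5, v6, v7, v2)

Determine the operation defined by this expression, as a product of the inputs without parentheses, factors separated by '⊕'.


v1 ⊕ v3 ⊕ v4 ⊕ v5 ⊕ v6 ⊕ v7 ⊕ v2

All parenthesizations of w agree; list the v-inputs left to right.
(v1 ⊕ v3) spells out as v1 ⊕ v3
((v1 ⊕ v3) ⊕ v4) spells out as v1 ⊕ v3 ⊕ v4
(v5 ⊕ v6) spells out as v5 ⊕ v6
((v5 ⊕ v6) ⊕ v7) spells out as v5 ⊕ v6 ⊕ v7
(((v5 ⊕ v6) ⊕ v7) ⊕ v2) spells out as v5 ⊕ v6 ⊕ v7 ⊕ v2
(((v1 ⊕ v3) ⊕ v4) ⊕ (((v5 ⊕ v6) ⊕ v7) ⊕ v2)) spells out as v1 ⊕ v3 ⊕ v4 ⊕ v5 ⊕ v6 ⊕ v7 ⊕ v2


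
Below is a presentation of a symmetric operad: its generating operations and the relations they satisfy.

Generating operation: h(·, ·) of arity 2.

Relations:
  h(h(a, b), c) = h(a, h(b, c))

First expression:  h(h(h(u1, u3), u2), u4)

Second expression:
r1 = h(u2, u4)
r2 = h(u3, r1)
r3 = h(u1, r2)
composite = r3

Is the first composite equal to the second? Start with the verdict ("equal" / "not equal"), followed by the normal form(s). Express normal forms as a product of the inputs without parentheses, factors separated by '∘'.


The first expression reduces to u1 ∘ u3 ∘ u2 ∘ u4
The second expression reduces to u1 ∘ u3 ∘ u2 ∘ u4
The forms coincide; equal.

equal; the common form is u1 ∘ u3 ∘ u2 ∘ u4


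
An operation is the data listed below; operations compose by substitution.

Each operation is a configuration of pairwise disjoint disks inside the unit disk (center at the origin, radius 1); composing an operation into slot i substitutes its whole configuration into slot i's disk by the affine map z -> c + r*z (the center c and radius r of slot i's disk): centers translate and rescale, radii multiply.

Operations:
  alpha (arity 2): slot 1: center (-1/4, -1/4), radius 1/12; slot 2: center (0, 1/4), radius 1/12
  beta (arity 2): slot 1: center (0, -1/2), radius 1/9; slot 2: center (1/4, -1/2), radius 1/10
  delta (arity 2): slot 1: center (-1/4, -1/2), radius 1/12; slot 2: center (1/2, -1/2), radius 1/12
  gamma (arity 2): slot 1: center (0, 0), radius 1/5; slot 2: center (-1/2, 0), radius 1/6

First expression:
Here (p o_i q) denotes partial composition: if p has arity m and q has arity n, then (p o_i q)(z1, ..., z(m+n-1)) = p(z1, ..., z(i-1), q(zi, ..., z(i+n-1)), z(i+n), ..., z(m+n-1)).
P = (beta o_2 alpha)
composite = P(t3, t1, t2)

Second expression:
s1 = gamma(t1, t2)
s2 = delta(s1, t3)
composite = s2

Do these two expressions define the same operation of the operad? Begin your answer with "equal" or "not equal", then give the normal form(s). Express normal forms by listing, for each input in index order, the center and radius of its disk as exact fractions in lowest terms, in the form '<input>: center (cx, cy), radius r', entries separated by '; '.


not equal — first t1: center (9/40, -21/40), radius 1/120; t2: center (1/4, -19/40), radius 1/120; t3: center (0, -1/2), radius 1/9, second t1: center (-1/4, -1/2), radius 1/60; t2: center (-7/24, -1/2), radius 1/72; t3: center (1/2, -1/2), radius 1/12

The first expression reduces to t1: center (9/40, -21/40), radius 1/120; t2: center (1/4, -19/40), radius 1/120; t3: center (0, -1/2), radius 1/9
The second expression reduces to t1: center (-1/4, -1/2), radius 1/60; t2: center (-7/24, -1/2), radius 1/72; t3: center (1/2, -1/2), radius 1/12
The forms do not match — not equal.
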